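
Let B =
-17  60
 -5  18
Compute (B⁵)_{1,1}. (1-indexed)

tr B = 1 and det B = -6, so the characteristic polynomial is λ² − (1)λ + (-6) with roots -2 and 3.
Eigenvectors give P = [[-4, 3], [-1, 1]] with P⁻¹ = [[-1, 3], [-1, 4]], and B = P·diag(-2, 3)·P⁻¹.
Then B⁵ = P·diag(-32, 243)·P⁻¹ = [[128, 729], [32, 243]] · [[-1, 3], [-1, 4]] = [[-857, 3300], [-275, 1068]].

-857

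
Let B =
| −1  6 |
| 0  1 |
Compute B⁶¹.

B² = I (check: tr B = 0 and det B = −1), so B⁶¹ = B since 61 is odd.

[[−1, 6], [0, 1]]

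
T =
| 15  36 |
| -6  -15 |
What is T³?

tr T = 0 and det T = -9, so the characteristic polynomial is λ² − (0)λ + (-9) with roots -3 and 3.
Eigenvectors give P = [[2, -3], [-1, 1]] with P⁻¹ = [[-1, -3], [-1, -2]], and T = P·diag(-3, 3)·P⁻¹.
Then T³ = P·diag(-27, 27)·P⁻¹ = [[-54, -81], [27, 27]] · [[-1, -3], [-1, -2]] = [[135, 324], [-54, -135]].

[[135, 324], [-54, -135]]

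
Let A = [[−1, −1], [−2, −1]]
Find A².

[[3, 2], [4, 3]]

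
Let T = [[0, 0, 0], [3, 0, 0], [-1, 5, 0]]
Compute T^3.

T is strictly triangular, hence nilpotent: T^3 = 0, so T^3 = 0.

[[0, 0, 0], [0, 0, 0], [0, 0, 0]]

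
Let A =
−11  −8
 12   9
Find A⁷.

[[−6563, −4376], [6564, 4377]]

tr A = −2 and det A = −3, so the characteristic polynomial is λ² − (−2)λ + (−3) with roots −3 and 1.
Eigenvectors give P = [[−1, −2], [1, 3]] with P⁻¹ = [[−3, −2], [1, 1]], and A = P·diag(−3, 1)·P⁻¹.
Then A⁷ = P·diag(−2187, 1)·P⁻¹ = [[2187, −2], [−2187, 3]] · [[−3, −2], [1, 1]] = [[−6563, −4376], [6564, 4377]].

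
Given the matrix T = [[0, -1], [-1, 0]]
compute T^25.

T² = I (check: tr T = 0 and det T = -1), so T^25 = T since 25 is odd.

[[0, -1], [-1, 0]]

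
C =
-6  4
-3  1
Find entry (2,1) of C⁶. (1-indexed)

tr C = -5 and det C = 6, so the characteristic polynomial is λ² − (-5)λ + (6) with roots -2 and -3.
Eigenvectors give P = [[-1, -4], [-1, -3]] with P⁻¹ = [[3, -4], [-1, 1]], and C = P·diag(-2, -3)·P⁻¹.
Then C⁶ = P·diag(64, 729)·P⁻¹ = [[-64, -2916], [-64, -2187]] · [[3, -4], [-1, 1]] = [[2724, -2660], [1995, -1931]].

1995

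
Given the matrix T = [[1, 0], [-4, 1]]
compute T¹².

[[1, 0], [-48, 1]]

T = I + N where N = [[0, 0], [-4, 0]] is strictly lower-triangular, so N² = 0.
(I + N)¹² = I + 12·N = [[1, 0], [-48, 1]].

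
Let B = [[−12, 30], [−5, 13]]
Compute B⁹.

[[−40902, 121170], [−20195, 60073]]

tr B = 1 and det B = −6, so the characteristic polynomial is λ² − (1)λ + (−6) with roots −2 and 3.
Eigenvectors give P = [[−3, 2], [−1, 1]] with P⁻¹ = [[−1, 2], [−1, 3]], and B = P·diag(−2, 3)·P⁻¹.
Then B⁹ = P·diag(−512, 19683)·P⁻¹ = [[1536, 39366], [512, 19683]] · [[−1, 2], [−1, 3]] = [[−40902, 121170], [−20195, 60073]].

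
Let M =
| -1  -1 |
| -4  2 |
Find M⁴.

[[29, -13], [-52, 68]]

M² = [[5, -1], [-4, 8]]
M³ = [[-1, -7], [-28, 20]]
M⁴ = [[29, -13], [-52, 68]]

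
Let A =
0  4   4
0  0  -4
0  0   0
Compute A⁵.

[[0, 0, 0], [0, 0, 0], [0, 0, 0]]

A is strictly triangular, hence nilpotent: A³ = 0, so A⁵ = 0.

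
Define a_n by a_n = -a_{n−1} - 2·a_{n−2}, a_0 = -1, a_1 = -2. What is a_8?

8

With companion matrix M = [[-1, -2], [1, 0]], [a_n, a_{n−1}]ᵀ = M·[a_{n−1}, a_{n−2}]ᵀ, so [a_8, a_7]ᵀ = M^7·[a_1, a_0]ᵀ.
M^7 = [[3, -14], [7, 10]], giving [a_8, a_7]ᵀ = [[8], [-24]].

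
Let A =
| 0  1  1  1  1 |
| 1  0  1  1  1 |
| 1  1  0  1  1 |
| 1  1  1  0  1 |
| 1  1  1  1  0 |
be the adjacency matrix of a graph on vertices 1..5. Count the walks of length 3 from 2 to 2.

12

The number of length-3 walks from vertex 2 to vertex 2 is entry (2,2) of A^3, where A is the adjacency matrix.
A^2 = [[4, 3, 3, 3, 3], [3, 4, 3, 3, 3], [3, 3, 4, 3, 3], [3, 3, 3, 4, 3], [3, 3, 3, 3, 4]]
A^3 = [[12, 13, 13, 13, 13], [13, 12, 13, 13, 13], [13, 13, 12, 13, 13], [13, 13, 13, 12, 13], [13, 13, 13, 13, 12]]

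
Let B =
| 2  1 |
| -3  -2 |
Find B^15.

B² = I (check: tr B = 0 and det B = -1), so B^15 = B since 15 is odd.

[[2, 1], [-3, -2]]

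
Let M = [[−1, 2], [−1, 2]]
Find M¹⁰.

[[−1, 2], [−1, 2]]

M² = M (a projection; rank 1, trace 1), so M¹⁰ = M.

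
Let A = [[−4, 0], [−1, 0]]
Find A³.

[[−64, 0], [−16, 0]]

A² = [[16, 0], [4, 0]]
A³ = [[−64, 0], [−16, 0]]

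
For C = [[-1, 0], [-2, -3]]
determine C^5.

[[-1, 0], [-242, -243]]

tr C = -4 and det C = 3, so the characteristic polynomial is λ² − (-4)λ + (3) with roots -1 and -3.
Eigenvectors give P = [[-1, 0], [1, 1]] with P⁻¹ = [[-1, 0], [1, 1]], and C = P·diag(-1, -3)·P⁻¹.
Then C^5 = P·diag(-1, -243)·P⁻¹ = [[1, 0], [-1, -243]] · [[-1, 0], [1, 1]] = [[-1, 0], [-242, -243]].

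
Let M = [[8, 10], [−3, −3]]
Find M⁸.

tr M = 5 and det M = 6, so the characteristic polynomial is λ² − (5)λ + (6) with roots 3 and 2.
Eigenvectors give P = [[−2, −5], [1, 3]] with P⁻¹ = [[−3, −5], [1, 2]], and M = P·diag(3, 2)·P⁻¹.
Then M⁸ = P·diag(6561, 256)·P⁻¹ = [[−13122, −1280], [6561, 768]] · [[−3, −5], [1, 2]] = [[38086, 63050], [−18915, −31269]].

[[38086, 63050], [−18915, −31269]]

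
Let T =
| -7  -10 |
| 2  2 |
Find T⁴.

tr T = -5 and det T = 6, so the characteristic polynomial is λ² − (-5)λ + (6) with roots -2 and -3.
Eigenvectors give P = [[-2, 5], [1, -2]] with P⁻¹ = [[2, 5], [1, 2]], and T = P·diag(-2, -3)·P⁻¹.
Then T⁴ = P·diag(16, 81)·P⁻¹ = [[-32, 405], [16, -162]] · [[2, 5], [1, 2]] = [[341, 650], [-130, -244]].

[[341, 650], [-130, -244]]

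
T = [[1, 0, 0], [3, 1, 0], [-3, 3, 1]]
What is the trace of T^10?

3

T = I + N where N = [[0, 0, 0], [3, 0, 0], [-3, 3, 0]] is strictly lower-triangular, so N^3 = 0.
(I + N)^10 = I + 10·N + 45·N^2 = [[1, 0, 0], [30, 1, 0], [375, 30, 1]].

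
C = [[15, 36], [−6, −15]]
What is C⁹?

tr C = 0 and det C = −9, so the characteristic polynomial is λ² − (0)λ + (−9) with roots 3 and −3.
Eigenvectors give P = [[3, −2], [−1, 1]] with P⁻¹ = [[1, 2], [1, 3]], and C = P·diag(3, −3)·P⁻¹.
Then C⁹ = P·diag(19683, −19683)·P⁻¹ = [[59049, 39366], [−19683, −19683]] · [[1, 2], [1, 3]] = [[98415, 236196], [−39366, −98415]].

[[98415, 236196], [−39366, −98415]]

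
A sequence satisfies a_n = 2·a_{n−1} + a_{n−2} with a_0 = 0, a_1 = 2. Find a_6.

140

With companion matrix Q = [[2, 1], [1, 0]], [a_n, a_{n−1}]ᵀ = Q·[a_{n−1}, a_{n−2}]ᵀ, so [a_6, a_5]ᵀ = Q⁵·[a_1, a_0]ᵀ.
Q⁵ = [[70, 29], [29, 12]], giving [a_6, a_5]ᵀ = [[140], [58]].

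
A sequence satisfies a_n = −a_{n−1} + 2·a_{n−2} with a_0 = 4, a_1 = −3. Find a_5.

With companion matrix A = [[−1, 2], [1, 0]], [a_n, a_{n−1}]ᵀ = A·[a_{n−1}, a_{n−2}]ᵀ, so [a_5, a_4]ᵀ = A⁴·[a_1, a_0]ᵀ.
A⁴ = [[11, −10], [−5, 6]], giving [a_5, a_4]ᵀ = [[−73], [39]].

−73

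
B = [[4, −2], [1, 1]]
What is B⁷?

tr B = 5 and det B = 6, so the characteristic polynomial is λ² − (5)λ + (6) with roots 3 and 2.
Eigenvectors give P = [[−2, 1], [−1, 1]] with P⁻¹ = [[−1, 1], [−1, 2]], and B = P·diag(3, 2)·P⁻¹.
Then B⁷ = P·diag(2187, 128)·P⁻¹ = [[−4374, 128], [−2187, 128]] · [[−1, 1], [−1, 2]] = [[4246, −4118], [2059, −1931]].

[[4246, −4118], [2059, −1931]]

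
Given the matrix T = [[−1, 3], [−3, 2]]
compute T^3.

T^2 = [[−8, 3], [−3, −5]]
T^3 = [[−1, −18], [18, −19]]

[[−1, −18], [18, −19]]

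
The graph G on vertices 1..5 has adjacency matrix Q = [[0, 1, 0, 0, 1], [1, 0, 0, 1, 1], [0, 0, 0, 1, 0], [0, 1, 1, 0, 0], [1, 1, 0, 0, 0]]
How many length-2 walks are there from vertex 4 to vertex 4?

The number of length-2 walks from vertex 4 to vertex 4 is entry (4,4) of Q², where Q is the adjacency matrix.
Q² = [[2, 1, 0, 1, 1], [1, 3, 1, 0, 1], [0, 1, 1, 0, 0], [1, 0, 0, 2, 1], [1, 1, 0, 1, 2]]

2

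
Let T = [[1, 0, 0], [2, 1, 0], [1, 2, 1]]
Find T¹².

T = I + N where N = [[0, 0, 0], [2, 0, 0], [1, 2, 0]] is strictly lower-triangular, so N³ = 0.
(I + N)¹² = I + 12·N + 66·N² = [[1, 0, 0], [24, 1, 0], [276, 24, 1]].

[[1, 0, 0], [24, 1, 0], [276, 24, 1]]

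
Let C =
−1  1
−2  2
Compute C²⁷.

C² = C (a projection; rank 1, trace 1), so C²⁷ = C.

[[−1, 1], [−2, 2]]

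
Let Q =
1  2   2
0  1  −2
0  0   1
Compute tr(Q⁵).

3

Q = I + N where N = [[0, 2, 2], [0, 0, −2], [0, 0, 0]] is strictly upper-triangular, so N³ = 0.
(I + N)⁵ = I + 5·N + 10·N² = [[1, 10, −30], [0, 1, −10], [0, 0, 1]].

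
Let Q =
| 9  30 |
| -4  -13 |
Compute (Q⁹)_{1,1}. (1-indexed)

98409

tr Q = -4 and det Q = 3, so the characteristic polynomial is λ² − (-4)λ + (3) with roots -3 and -1.
Eigenvectors give P = [[-5, -3], [2, 1]] with P⁻¹ = [[1, 3], [-2, -5]], and Q = P·diag(-3, -1)·P⁻¹.
Then Q⁹ = P·diag(-19683, -1)·P⁻¹ = [[98415, 3], [-39366, -1]] · [[1, 3], [-2, -5]] = [[98409, 295230], [-39364, -118093]].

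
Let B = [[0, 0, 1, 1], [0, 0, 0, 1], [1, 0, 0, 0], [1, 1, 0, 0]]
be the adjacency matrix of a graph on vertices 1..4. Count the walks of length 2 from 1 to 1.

2

The number of length-2 walks from vertex 1 to vertex 1 is entry (1,1) of B^2, where B is the adjacency matrix.
B^2 = [[2, 1, 0, 0], [1, 1, 0, 0], [0, 0, 1, 1], [0, 0, 1, 2]]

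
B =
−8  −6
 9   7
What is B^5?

tr B = −1 and det B = −2, so the characteristic polynomial is λ² − (−1)λ + (−2) with roots −2 and 1.
Eigenvectors give P = [[1, 2], [−1, −3]] with P⁻¹ = [[3, 2], [−1, −1]], and B = P·diag(−2, 1)·P⁻¹.
Then B^5 = P·diag(−32, 1)·P⁻¹ = [[−32, 2], [32, −3]] · [[3, 2], [−1, −1]] = [[−98, −66], [99, 67]].

[[−98, −66], [99, 67]]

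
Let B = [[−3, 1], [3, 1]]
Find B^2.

[[12, −2], [−6, 4]]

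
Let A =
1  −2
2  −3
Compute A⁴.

[[−7, 8], [−8, 9]]

A² = [[−3, 4], [−4, 5]]
A³ = [[5, −6], [6, −7]]
A⁴ = [[−7, 8], [−8, 9]]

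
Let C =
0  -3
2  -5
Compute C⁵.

[[390, -633], [422, -665]]

tr C = -5 and det C = 6, so the characteristic polynomial is λ² − (-5)λ + (6) with roots -3 and -2.
Eigenvectors give P = [[-1, 3], [-1, 2]] with P⁻¹ = [[2, -3], [1, -1]], and C = P·diag(-3, -2)·P⁻¹.
Then C⁵ = P·diag(-243, -32)·P⁻¹ = [[243, -96], [243, -64]] · [[2, -3], [1, -1]] = [[390, -633], [422, -665]].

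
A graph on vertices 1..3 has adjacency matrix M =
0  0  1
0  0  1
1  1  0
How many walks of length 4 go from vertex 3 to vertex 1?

The number of length-4 walks from vertex 3 to vertex 1 is entry (3,1) of M⁴, where M is the adjacency matrix.
M² = [[1, 1, 0], [1, 1, 0], [0, 0, 2]]
M³ = [[0, 0, 2], [0, 0, 2], [2, 2, 0]]
M⁴ = [[2, 2, 0], [2, 2, 0], [0, 0, 4]]

0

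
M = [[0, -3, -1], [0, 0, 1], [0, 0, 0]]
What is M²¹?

[[0, 0, 0], [0, 0, 0], [0, 0, 0]]

M is strictly triangular, hence nilpotent: M³ = 0, so M²¹ = 0.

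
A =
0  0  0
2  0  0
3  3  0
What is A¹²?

A is strictly triangular, hence nilpotent: A³ = 0, so A¹² = 0.

[[0, 0, 0], [0, 0, 0], [0, 0, 0]]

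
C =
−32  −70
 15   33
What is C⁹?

tr C = 1 and det C = −6, so the characteristic polynomial is λ² − (1)λ + (−6) with roots 3 and −2.
Eigenvectors give P = [[2, −7], [−1, 3]] with P⁻¹ = [[−3, −7], [−1, −2]], and C = P·diag(3, −2)·P⁻¹.
Then C⁹ = P·diag(19683, −512)·P⁻¹ = [[39366, 3584], [−19683, −1536]] · [[−3, −7], [−1, −2]] = [[−121682, −282730], [60585, 140853]].

[[−121682, −282730], [60585, 140853]]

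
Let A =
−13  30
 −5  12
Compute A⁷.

tr A = −1 and det A = −6, so the characteristic polynomial is λ² − (−1)λ + (−6) with roots −3 and 2.
Eigenvectors give P = [[3, −2], [1, −1]] with P⁻¹ = [[1, −2], [1, −3]], and A = P·diag(−3, 2)·P⁻¹.
Then A⁷ = P·diag(−2187, 128)·P⁻¹ = [[−6561, −256], [−2187, −128]] · [[1, −2], [1, −3]] = [[−6817, 13890], [−2315, 4758]].

[[−6817, 13890], [−2315, 4758]]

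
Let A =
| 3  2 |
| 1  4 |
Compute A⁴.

A² = [[11, 14], [7, 18]]
A³ = [[47, 78], [39, 86]]
A⁴ = [[219, 406], [203, 422]]

[[219, 406], [203, 422]]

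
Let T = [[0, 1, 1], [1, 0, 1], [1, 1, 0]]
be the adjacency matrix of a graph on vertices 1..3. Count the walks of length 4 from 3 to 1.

5

The number of length-4 walks from vertex 3 to vertex 1 is entry (3,1) of T⁴, where T is the adjacency matrix.
T² = [[2, 1, 1], [1, 2, 1], [1, 1, 2]]
T³ = [[2, 3, 3], [3, 2, 3], [3, 3, 2]]
T⁴ = [[6, 5, 5], [5, 6, 5], [5, 5, 6]]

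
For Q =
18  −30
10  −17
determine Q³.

tr Q = 1 and det Q = −6, so the characteristic polynomial is λ² − (1)λ + (−6) with roots −2 and 3.
Eigenvectors give P = [[−3, 2], [−2, 1]] with P⁻¹ = [[1, −2], [2, −3]], and Q = P·diag(−2, 3)·P⁻¹.
Then Q³ = P·diag(−8, 27)·P⁻¹ = [[24, 54], [16, 27]] · [[1, −2], [2, −3]] = [[132, −210], [70, −113]].

[[132, −210], [70, −113]]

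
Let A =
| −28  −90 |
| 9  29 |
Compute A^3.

tr A = 1 and det A = −2, so the characteristic polynomial is λ² − (1)λ + (−2) with roots 2 and −1.
Eigenvectors give P = [[−3, 10], [1, −3]] with P⁻¹ = [[3, 10], [1, 3]], and A = P·diag(2, −1)·P⁻¹.
Then A^3 = P·diag(8, −1)·P⁻¹ = [[−24, −10], [8, 3]] · [[3, 10], [1, 3]] = [[−82, −270], [27, 89]].

[[−82, −270], [27, 89]]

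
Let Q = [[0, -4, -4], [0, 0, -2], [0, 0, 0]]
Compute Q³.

Q is strictly triangular, hence nilpotent: Q³ = 0, so Q³ = 0.

[[0, 0, 0], [0, 0, 0], [0, 0, 0]]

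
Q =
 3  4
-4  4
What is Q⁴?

Q² = [[-7, 28], [-28, 0]]
Q³ = [[-133, 84], [-84, -112]]
Q⁴ = [[-735, -196], [196, -784]]

[[-735, -196], [196, -784]]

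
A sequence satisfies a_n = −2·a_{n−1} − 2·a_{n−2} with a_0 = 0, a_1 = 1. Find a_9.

With companion matrix Q = [[−2, −2], [1, 0]], [a_n, a_{n−1}]ᵀ = Q·[a_{n−1}, a_{n−2}]ᵀ, so [a_9, a_8]ᵀ = Q⁸·[a_1, a_0]ᵀ.
Q⁸ = [[16, 0], [0, 16]], giving [a_9, a_8]ᵀ = [[16], [0]].

16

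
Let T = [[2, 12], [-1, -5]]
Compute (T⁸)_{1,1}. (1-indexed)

-764

tr T = -3 and det T = 2, so the characteristic polynomial is λ² − (-3)λ + (2) with roots -2 and -1.
Eigenvectors give P = [[-3, -4], [1, 1]] with P⁻¹ = [[1, 4], [-1, -3]], and T = P·diag(-2, -1)·P⁻¹.
Then T⁸ = P·diag(256, 1)·P⁻¹ = [[-768, -4], [256, 1]] · [[1, 4], [-1, -3]] = [[-764, -3060], [255, 1021]].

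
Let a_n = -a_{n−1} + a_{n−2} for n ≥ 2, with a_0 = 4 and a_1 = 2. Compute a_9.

-16

With companion matrix M = [[-1, 1], [1, 0]], [a_n, a_{n−1}]ᵀ = M·[a_{n−1}, a_{n−2}]ᵀ, so [a_9, a_8]ᵀ = M⁸·[a_1, a_0]ᵀ.
M⁸ = [[34, -21], [-21, 13]], giving [a_9, a_8]ᵀ = [[-16], [10]].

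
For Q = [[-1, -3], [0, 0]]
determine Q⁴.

Q² = [[1, 3], [0, 0]]
Q³ = [[-1, -3], [0, 0]]
Q⁴ = [[1, 3], [0, 0]]

[[1, 3], [0, 0]]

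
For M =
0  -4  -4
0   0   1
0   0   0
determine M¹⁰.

[[0, 0, 0], [0, 0, 0], [0, 0, 0]]

M is strictly triangular, hence nilpotent: M³ = 0, so M¹⁰ = 0.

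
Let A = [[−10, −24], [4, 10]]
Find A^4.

[[16, 0], [0, 16]]

tr A = 0 and det A = −4, so the characteristic polynomial is λ² − (0)λ + (−4) with roots 2 and −2.
Eigenvectors give P = [[−2, 3], [1, −1]] with P⁻¹ = [[1, 3], [1, 2]], and A = P·diag(2, −2)·P⁻¹.
Then A^4 = P·diag(16, 16)·P⁻¹ = [[−32, 48], [16, −16]] · [[1, 3], [1, 2]] = [[16, 0], [0, 16]].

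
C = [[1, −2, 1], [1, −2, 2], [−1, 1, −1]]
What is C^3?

[[5, −6, 8], [6, −7, 10], [−2, 2, −3]]

C^2 = [[−2, 3, −4], [−3, 4, −5], [1, −1, 2]]
C^3 = [[5, −6, 8], [6, −7, 10], [−2, 2, −3]]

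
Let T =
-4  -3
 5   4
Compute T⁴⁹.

T² = I (check: tr T = 0 and det T = -1), so T⁴⁹ = T since 49 is odd.

[[-4, -3], [5, 4]]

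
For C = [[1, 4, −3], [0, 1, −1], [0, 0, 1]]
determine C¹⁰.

C = I + N where N = [[0, 4, −3], [0, 0, −1], [0, 0, 0]] is strictly upper-triangular, so N³ = 0.
(I + N)¹⁰ = I + 10·N + 45·N² = [[1, 40, −210], [0, 1, −10], [0, 0, 1]].

[[1, 40, −210], [0, 1, −10], [0, 0, 1]]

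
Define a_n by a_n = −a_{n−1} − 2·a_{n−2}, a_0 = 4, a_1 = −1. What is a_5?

With companion matrix T = [[−1, −2], [1, 0]], [a_n, a_{n−1}]ᵀ = T·[a_{n−1}, a_{n−2}]ᵀ, so [a_5, a_4]ᵀ = T⁴·[a_1, a_0]ᵀ.
T⁴ = [[−1, −6], [3, 2]], giving [a_5, a_4]ᵀ = [[−23], [5]].

−23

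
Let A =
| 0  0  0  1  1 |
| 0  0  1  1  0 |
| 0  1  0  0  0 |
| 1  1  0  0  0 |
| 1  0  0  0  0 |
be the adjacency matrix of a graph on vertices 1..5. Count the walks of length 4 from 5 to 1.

0

The number of length-4 walks from vertex 5 to vertex 1 is entry (5,1) of A⁴, where A is the adjacency matrix.
A² = [[2, 1, 0, 0, 0], [1, 2, 0, 0, 0], [0, 0, 1, 1, 0], [0, 0, 1, 2, 1], [0, 0, 0, 1, 1]]
A³ = [[0, 0, 1, 3, 2], [0, 0, 2, 3, 1], [1, 2, 0, 0, 0], [3, 3, 0, 0, 0], [2, 1, 0, 0, 0]]
A⁴ = [[5, 4, 0, 0, 0], [4, 5, 0, 0, 0], [0, 0, 2, 3, 1], [0, 0, 3, 6, 3], [0, 0, 1, 3, 2]]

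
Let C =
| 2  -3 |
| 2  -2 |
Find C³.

C² = [[-2, 0], [0, -2]]
C³ = [[-4, 6], [-4, 4]]

[[-4, 6], [-4, 4]]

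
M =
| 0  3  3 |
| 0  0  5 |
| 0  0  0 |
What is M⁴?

[[0, 0, 0], [0, 0, 0], [0, 0, 0]]

M is strictly triangular, hence nilpotent: M³ = 0, so M⁴ = 0.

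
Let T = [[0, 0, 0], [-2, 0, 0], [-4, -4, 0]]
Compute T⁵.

T is strictly triangular, hence nilpotent: T³ = 0, so T⁵ = 0.

[[0, 0, 0], [0, 0, 0], [0, 0, 0]]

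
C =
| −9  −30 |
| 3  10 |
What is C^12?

C² = C (a projection; rank 1, trace 1), so C^12 = C.

[[−9, −30], [3, 10]]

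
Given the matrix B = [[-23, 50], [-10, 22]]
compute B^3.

tr B = -1 and det B = -6, so the characteristic polynomial is λ² − (-1)λ + (-6) with roots -3 and 2.
Eigenvectors give P = [[5, 2], [2, 1]] with P⁻¹ = [[1, -2], [-2, 5]], and B = P·diag(-3, 2)·P⁻¹.
Then B^3 = P·diag(-27, 8)·P⁻¹ = [[-135, 16], [-54, 8]] · [[1, -2], [-2, 5]] = [[-167, 350], [-70, 148]].

[[-167, 350], [-70, 148]]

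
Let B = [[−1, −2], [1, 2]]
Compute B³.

B² = B (a projection; rank 1, trace 1), so B³ = B.

[[−1, −2], [1, 2]]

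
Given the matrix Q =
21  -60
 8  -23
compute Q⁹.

[[98421, -295260], [39368, -118103]]

tr Q = -2 and det Q = -3, so the characteristic polynomial is λ² − (-2)λ + (-3) with roots 1 and -3.
Eigenvectors give P = [[-3, 5], [-1, 2]] with P⁻¹ = [[-2, 5], [-1, 3]], and Q = P·diag(1, -3)·P⁻¹.
Then Q⁹ = P·diag(1, -19683)·P⁻¹ = [[-3, -98415], [-1, -39366]] · [[-2, 5], [-1, 3]] = [[98421, -295260], [39368, -118103]].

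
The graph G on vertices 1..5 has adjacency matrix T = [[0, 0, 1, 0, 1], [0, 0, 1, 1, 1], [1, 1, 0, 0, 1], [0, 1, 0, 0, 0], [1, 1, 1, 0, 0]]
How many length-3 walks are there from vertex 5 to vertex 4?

The number of length-3 walks from vertex 5 to vertex 4 is entry (5,4) of T^3, where T is the adjacency matrix.
T^2 = [[2, 2, 1, 0, 1], [2, 3, 1, 0, 1], [1, 1, 3, 1, 2], [0, 0, 1, 1, 1], [1, 1, 2, 1, 3]]
T^3 = [[2, 2, 5, 2, 5], [2, 2, 6, 3, 6], [5, 6, 4, 1, 5], [2, 3, 1, 0, 1], [5, 6, 5, 1, 4]]

1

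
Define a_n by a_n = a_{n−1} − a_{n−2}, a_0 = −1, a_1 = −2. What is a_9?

With companion matrix M = [[1, −1], [1, 0]], [a_n, a_{n−1}]ᵀ = M·[a_{n−1}, a_{n−2}]ᵀ, so [a_9, a_8]ᵀ = M⁸·[a_1, a_0]ᵀ.
M⁸ = [[0, −1], [1, −1]], giving [a_9, a_8]ᵀ = [[1], [−1]].

1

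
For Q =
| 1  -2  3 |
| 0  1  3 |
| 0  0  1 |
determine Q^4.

Q = I + N where N = [[0, -2, 3], [0, 0, 3], [0, 0, 0]] is strictly upper-triangular, so N^3 = 0.
(I + N)^4 = I + 4·N + 6·N^2 = [[1, -8, -24], [0, 1, 12], [0, 0, 1]].

[[1, -8, -24], [0, 1, 12], [0, 0, 1]]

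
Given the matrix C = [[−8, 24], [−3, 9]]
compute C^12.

C² = C (a projection; rank 1, trace 1), so C^12 = C.

[[−8, 24], [−3, 9]]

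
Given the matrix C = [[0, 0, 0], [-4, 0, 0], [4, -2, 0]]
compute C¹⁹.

C is strictly triangular, hence nilpotent: C³ = 0, so C¹⁹ = 0.

[[0, 0, 0], [0, 0, 0], [0, 0, 0]]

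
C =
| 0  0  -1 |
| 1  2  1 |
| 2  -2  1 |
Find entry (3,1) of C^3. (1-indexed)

C^2 = [[-2, 2, -1], [4, 2, 2], [0, -6, -3]]
C^3 = [[0, 6, 3], [6, 0, 0], [-12, -6, -9]]

-12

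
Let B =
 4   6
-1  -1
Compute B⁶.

[[190, 378], [-63, -125]]

tr B = 3 and det B = 2, so the characteristic polynomial is λ² − (3)λ + (2) with roots 1 and 2.
Eigenvectors give P = [[-2, 3], [1, -1]] with P⁻¹ = [[1, 3], [1, 2]], and B = P·diag(1, 2)·P⁻¹.
Then B⁶ = P·diag(1, 64)·P⁻¹ = [[-2, 192], [1, -64]] · [[1, 3], [1, 2]] = [[190, 378], [-63, -125]].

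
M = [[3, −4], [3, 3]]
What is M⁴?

[[−423, 144], [−108, −423]]

M² = [[−3, −24], [18, −3]]
M³ = [[−81, −60], [45, −81]]
M⁴ = [[−423, 144], [−108, −423]]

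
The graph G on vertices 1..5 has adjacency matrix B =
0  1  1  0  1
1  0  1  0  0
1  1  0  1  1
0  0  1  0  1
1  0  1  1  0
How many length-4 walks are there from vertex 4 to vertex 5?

The number of length-4 walks from vertex 4 to vertex 5 is entry (4,5) of B⁴, where B is the adjacency matrix.
B² = [[3, 1, 2, 2, 1], [1, 2, 1, 1, 2], [2, 1, 4, 1, 2], [2, 1, 1, 2, 1], [1, 2, 2, 1, 3]]
B³ = [[4, 5, 7, 3, 7], [5, 2, 6, 3, 3], [7, 6, 6, 6, 7], [3, 3, 6, 2, 5], [7, 3, 7, 5, 4]]
B⁴ = [[19, 11, 19, 14, 14], [11, 11, 13, 9, 14], [19, 13, 26, 13, 19], [14, 9, 13, 11, 11], [14, 14, 19, 11, 19]]

11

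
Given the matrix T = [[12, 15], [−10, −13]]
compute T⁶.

tr T = −1 and det T = −6, so the characteristic polynomial is λ² − (−1)λ + (−6) with roots 2 and −3.
Eigenvectors give P = [[3, −1], [−2, 1]] with P⁻¹ = [[1, 1], [2, 3]], and T = P·diag(2, −3)·P⁻¹.
Then T⁶ = P·diag(64, 729)·P⁻¹ = [[192, −729], [−128, 729]] · [[1, 1], [2, 3]] = [[−1266, −1995], [1330, 2059]].

[[−1266, −1995], [1330, 2059]]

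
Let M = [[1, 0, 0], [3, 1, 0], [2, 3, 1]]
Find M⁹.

M = I + N where N = [[0, 0, 0], [3, 0, 0], [2, 3, 0]] is strictly lower-triangular, so N³ = 0.
(I + N)⁹ = I + 9·N + 36·N² = [[1, 0, 0], [27, 1, 0], [342, 27, 1]].

[[1, 0, 0], [27, 1, 0], [342, 27, 1]]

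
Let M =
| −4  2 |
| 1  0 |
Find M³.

[[−80, 36], [18, −8]]

M² = [[18, −8], [−4, 2]]
M³ = [[−80, 36], [18, −8]]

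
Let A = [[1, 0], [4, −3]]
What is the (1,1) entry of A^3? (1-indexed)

tr A = −2 and det A = −3, so the characteristic polynomial is λ² − (−2)λ + (−3) with roots 1 and −3.
Eigenvectors give P = [[1, 0], [1, −1]] with P⁻¹ = [[1, 0], [1, −1]], and A = P·diag(1, −3)·P⁻¹.
Then A^3 = P·diag(1, −27)·P⁻¹ = [[1, 0], [1, 27]] · [[1, 0], [1, −1]] = [[1, 0], [28, −27]].

1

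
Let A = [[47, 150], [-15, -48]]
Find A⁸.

[[-56489, -189150], [18915, 63306]]

tr A = -1 and det A = -6, so the characteristic polynomial is λ² − (-1)λ + (-6) with roots 2 and -3.
Eigenvectors give P = [[10, 3], [-3, -1]] with P⁻¹ = [[1, 3], [-3, -10]], and A = P·diag(2, -3)·P⁻¹.
Then A⁸ = P·diag(256, 6561)·P⁻¹ = [[2560, 19683], [-768, -6561]] · [[1, 3], [-3, -10]] = [[-56489, -189150], [18915, 63306]].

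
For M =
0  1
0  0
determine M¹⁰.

M is strictly triangular, hence nilpotent: M² = 0, so M¹⁰ = 0.

[[0, 0], [0, 0]]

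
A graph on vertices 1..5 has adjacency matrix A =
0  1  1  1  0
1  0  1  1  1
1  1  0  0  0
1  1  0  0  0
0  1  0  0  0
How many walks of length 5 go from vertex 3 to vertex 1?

The number of length-5 walks from vertex 3 to vertex 1 is entry (3,1) of A⁵, where A is the adjacency matrix.
A² = [[3, 2, 1, 1, 1], [2, 4, 1, 1, 0], [1, 1, 2, 2, 1], [1, 1, 2, 2, 1], [1, 0, 1, 1, 1]]
A³ = [[4, 6, 5, 5, 2], [6, 4, 6, 6, 4], [5, 6, 2, 2, 1], [5, 6, 2, 2, 1], [2, 4, 1, 1, 0]]
A⁴ = [[16, 16, 10, 10, 6], [16, 22, 10, 10, 4], [10, 10, 11, 11, 6], [10, 10, 11, 11, 6], [6, 4, 6, 6, 4]]
A⁵ = [[36, 42, 32, 32, 16], [42, 40, 38, 38, 22], [32, 38, 20, 20, 10], [32, 38, 20, 20, 10], [16, 22, 10, 10, 4]]

32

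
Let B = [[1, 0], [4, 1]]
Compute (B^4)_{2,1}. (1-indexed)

16

B = I + N where N = [[0, 0], [4, 0]] is strictly lower-triangular, so N^2 = 0.
(I + N)^4 = I + 4·N = [[1, 0], [16, 1]].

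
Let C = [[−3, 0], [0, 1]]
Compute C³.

C² = [[9, 0], [0, 1]]
C³ = [[−27, 0], [0, 1]]

[[−27, 0], [0, 1]]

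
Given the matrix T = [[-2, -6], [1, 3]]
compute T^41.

T² = T (a projection; rank 1, trace 1), so T^41 = T.

[[-2, -6], [1, 3]]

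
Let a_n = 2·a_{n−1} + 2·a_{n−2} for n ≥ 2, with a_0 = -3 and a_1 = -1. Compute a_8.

-2864

With companion matrix T = [[2, 2], [1, 0]], [a_n, a_{n−1}]ᵀ = T·[a_{n−1}, a_{n−2}]ᵀ, so [a_8, a_7]ᵀ = T^7·[a_1, a_0]ᵀ.
T^7 = [[896, 656], [328, 240]], giving [a_8, a_7]ᵀ = [[-2864], [-1048]].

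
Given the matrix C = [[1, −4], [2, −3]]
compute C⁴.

[[17, −48], [24, −31]]

C² = [[−7, 8], [−4, 1]]
C³ = [[9, 4], [−2, 13]]
C⁴ = [[17, −48], [24, −31]]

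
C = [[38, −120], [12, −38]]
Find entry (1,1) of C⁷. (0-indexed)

tr C = 0 and det C = −4, so the characteristic polynomial is λ² − (0)λ + (−4) with roots 2 and −2.
Eigenvectors give P = [[10, 3], [3, 1]] with P⁻¹ = [[1, −3], [−3, 10]], and C = P·diag(2, −2)·P⁻¹.
Then C⁷ = P·diag(128, −128)·P⁻¹ = [[1280, −384], [384, −128]] · [[1, −3], [−3, 10]] = [[2432, −7680], [768, −2432]].

−2432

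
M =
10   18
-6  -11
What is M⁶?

tr M = -1 and det M = -2, so the characteristic polynomial is λ² − (-1)λ + (-2) with roots -2 and 1.
Eigenvectors give P = [[-3, -2], [2, 1]] with P⁻¹ = [[1, 2], [-2, -3]], and M = P·diag(-2, 1)·P⁻¹.
Then M⁶ = P·diag(64, 1)·P⁻¹ = [[-192, -2], [128, 1]] · [[1, 2], [-2, -3]] = [[-188, -378], [126, 253]].

[[-188, -378], [126, 253]]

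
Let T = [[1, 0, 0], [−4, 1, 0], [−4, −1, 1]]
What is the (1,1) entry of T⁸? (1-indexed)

T = I + N where N = [[0, 0, 0], [−4, 0, 0], [−4, −1, 0]] is strictly lower-triangular, so N³ = 0.
(I + N)⁸ = I + 8·N + 28·N² = [[1, 0, 0], [−32, 1, 0], [80, −8, 1]].

1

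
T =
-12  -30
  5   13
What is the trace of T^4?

tr T = 1 and det T = -6, so the characteristic polynomial is λ² − (1)λ + (-6) with roots -2 and 3.
Eigenvectors give P = [[-3, -2], [1, 1]] with P⁻¹ = [[-1, -2], [1, 3]], and T = P·diag(-2, 3)·P⁻¹.
Then T^4 = P·diag(16, 81)·P⁻¹ = [[-48, -162], [16, 81]] · [[-1, -2], [1, 3]] = [[-114, -390], [65, 211]].

97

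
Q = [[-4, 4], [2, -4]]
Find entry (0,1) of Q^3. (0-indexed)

Q^2 = [[24, -32], [-16, 24]]
Q^3 = [[-160, 224], [112, -160]]

224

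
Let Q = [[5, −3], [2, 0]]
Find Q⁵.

[[665, −633], [422, −390]]

tr Q = 5 and det Q = 6, so the characteristic polynomial is λ² − (5)λ + (6) with roots 2 and 3.
Eigenvectors give P = [[−1, −3], [−1, −2]] with P⁻¹ = [[2, −3], [−1, 1]], and Q = P·diag(2, 3)·P⁻¹.
Then Q⁵ = P·diag(32, 243)·P⁻¹ = [[−32, −729], [−32, −486]] · [[2, −3], [−1, 1]] = [[665, −633], [422, −390]].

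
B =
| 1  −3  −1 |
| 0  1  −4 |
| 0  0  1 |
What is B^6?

[[1, −18, 174], [0, 1, −24], [0, 0, 1]]

B = I + N where N = [[0, −3, −1], [0, 0, −4], [0, 0, 0]] is strictly upper-triangular, so N^3 = 0.
(I + N)^6 = I + 6·N + 15·N^2 = [[1, −18, 174], [0, 1, −24], [0, 0, 1]].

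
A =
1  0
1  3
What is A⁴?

A² = [[1, 0], [4, 9]]
A³ = [[1, 0], [13, 27]]
A⁴ = [[1, 0], [40, 81]]

[[1, 0], [40, 81]]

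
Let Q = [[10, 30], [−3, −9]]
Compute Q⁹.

Q² = Q (a projection; rank 1, trace 1), so Q⁹ = Q.

[[10, 30], [−3, −9]]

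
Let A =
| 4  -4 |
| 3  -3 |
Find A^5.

A² = A (a projection; rank 1, trace 1), so A^5 = A.

[[4, -4], [3, -3]]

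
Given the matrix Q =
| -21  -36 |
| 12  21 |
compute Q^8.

[[6561, 0], [0, 6561]]

tr Q = 0 and det Q = -9, so the characteristic polynomial is λ² − (0)λ + (-9) with roots -3 and 3.
Eigenvectors give P = [[-2, -3], [1, 2]] with P⁻¹ = [[-2, -3], [1, 2]], and Q = P·diag(-3, 3)·P⁻¹.
Then Q^8 = P·diag(6561, 6561)·P⁻¹ = [[-13122, -19683], [6561, 13122]] · [[-2, -3], [1, 2]] = [[6561, 0], [0, 6561]].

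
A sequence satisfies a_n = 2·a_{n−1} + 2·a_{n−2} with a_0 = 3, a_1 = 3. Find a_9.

12720

With companion matrix C = [[2, 2], [1, 0]], [a_n, a_{n−1}]ᵀ = C·[a_{n−1}, a_{n−2}]ᵀ, so [a_9, a_8]ᵀ = C^8·[a_1, a_0]ᵀ.
C^8 = [[2448, 1792], [896, 656]], giving [a_9, a_8]ᵀ = [[12720], [4656]].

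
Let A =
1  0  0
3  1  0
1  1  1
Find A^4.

A = I + N where N = [[0, 0, 0], [3, 0, 0], [1, 1, 0]] is strictly lower-triangular, so N^3 = 0.
(I + N)^4 = I + 4·N + 6·N^2 = [[1, 0, 0], [12, 1, 0], [22, 4, 1]].

[[1, 0, 0], [12, 1, 0], [22, 4, 1]]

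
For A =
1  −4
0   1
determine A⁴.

A = I + N where N = [[0, −4], [0, 0]] is strictly upper-triangular, so N² = 0.
(I + N)⁴ = I + 4·N = [[1, −16], [0, 1]].

[[1, −16], [0, 1]]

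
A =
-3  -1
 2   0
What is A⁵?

[[-63, -31], [62, 30]]

tr A = -3 and det A = 2, so the characteristic polynomial is λ² − (-3)λ + (2) with roots -2 and -1.
Eigenvectors give P = [[-1, -1], [1, 2]] with P⁻¹ = [[-2, -1], [1, 1]], and A = P·diag(-2, -1)·P⁻¹.
Then A⁵ = P·diag(-32, -1)·P⁻¹ = [[32, 1], [-32, -2]] · [[-2, -1], [1, 1]] = [[-63, -31], [62, 30]].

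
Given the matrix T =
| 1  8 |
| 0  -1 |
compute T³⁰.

[[1, 0], [0, 1]]

T² = I (check: tr T = 0 and det T = -1), so T³⁰ = I since 30 is even.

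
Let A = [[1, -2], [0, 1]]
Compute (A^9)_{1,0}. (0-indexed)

A = I + N where N = [[0, -2], [0, 0]] is strictly upper-triangular, so N^2 = 0.
(I + N)^9 = I + 9·N = [[1, -18], [0, 1]].

0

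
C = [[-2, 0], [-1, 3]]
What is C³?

C² = [[4, 0], [-1, 9]]
C³ = [[-8, 0], [-7, 27]]

[[-8, 0], [-7, 27]]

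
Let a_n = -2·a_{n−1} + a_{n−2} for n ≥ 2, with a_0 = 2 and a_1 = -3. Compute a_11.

-21979

With companion matrix A = [[-2, 1], [1, 0]], [a_n, a_{n−1}]ᵀ = A·[a_{n−1}, a_{n−2}]ᵀ, so [a_11, a_10]ᵀ = A¹⁰·[a_1, a_0]ᵀ.
A¹⁰ = [[5741, -2378], [-2378, 985]], giving [a_11, a_10]ᵀ = [[-21979], [9104]].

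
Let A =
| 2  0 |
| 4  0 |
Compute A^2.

[[4, 0], [8, 0]]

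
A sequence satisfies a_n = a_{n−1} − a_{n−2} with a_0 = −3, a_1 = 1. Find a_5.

−4

With companion matrix B = [[1, −1], [1, 0]], [a_n, a_{n−1}]ᵀ = B·[a_{n−1}, a_{n−2}]ᵀ, so [a_5, a_4]ᵀ = B⁴·[a_1, a_0]ᵀ.
B⁴ = [[−1, 1], [−1, 0]], giving [a_5, a_4]ᵀ = [[−4], [−1]].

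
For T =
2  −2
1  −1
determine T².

[[2, −2], [1, −1]]

T² = T (a projection; rank 1, trace 1), so T² = T.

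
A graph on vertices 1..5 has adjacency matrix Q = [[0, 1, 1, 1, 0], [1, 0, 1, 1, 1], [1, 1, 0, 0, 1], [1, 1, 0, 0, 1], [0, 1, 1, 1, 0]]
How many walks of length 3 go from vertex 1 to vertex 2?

The number of length-3 walks from vertex 1 to vertex 2 is entry (1,2) of Q³, where Q is the adjacency matrix.
Q² = [[3, 2, 1, 1, 3], [2, 4, 2, 2, 2], [1, 2, 3, 3, 1], [1, 2, 3, 3, 1], [3, 2, 1, 1, 3]]
Q³ = [[4, 8, 8, 8, 4], [8, 8, 8, 8, 8], [8, 8, 4, 4, 8], [8, 8, 4, 4, 8], [4, 8, 8, 8, 4]]

8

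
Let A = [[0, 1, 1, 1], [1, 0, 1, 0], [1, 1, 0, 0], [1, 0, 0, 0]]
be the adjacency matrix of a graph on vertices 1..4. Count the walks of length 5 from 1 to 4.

11

The number of length-5 walks from vertex 1 to vertex 4 is entry (1,4) of A^5, where A is the adjacency matrix.
A^2 = [[3, 1, 1, 0], [1, 2, 1, 1], [1, 1, 2, 1], [0, 1, 1, 1]]
A^3 = [[2, 4, 4, 3], [4, 2, 3, 1], [4, 3, 2, 1], [3, 1, 1, 0]]
A^4 = [[11, 6, 6, 2], [6, 7, 6, 4], [6, 6, 7, 4], [2, 4, 4, 3]]
A^5 = [[14, 17, 17, 11], [17, 12, 13, 6], [17, 13, 12, 6], [11, 6, 6, 2]]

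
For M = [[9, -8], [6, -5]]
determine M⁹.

tr M = 4 and det M = 3, so the characteristic polynomial is λ² − (4)λ + (3) with roots 3 and 1.
Eigenvectors give P = [[-4, -1], [-3, -1]] with P⁻¹ = [[-1, 1], [3, -4]], and M = P·diag(3, 1)·P⁻¹.
Then M⁹ = P·diag(19683, 1)·P⁻¹ = [[-78732, -1], [-59049, -1]] · [[-1, 1], [3, -4]] = [[78729, -78728], [59046, -59045]].

[[78729, -78728], [59046, -59045]]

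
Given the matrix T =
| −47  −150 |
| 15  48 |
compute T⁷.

tr T = 1 and det T = −6, so the characteristic polynomial is λ² − (1)λ + (−6) with roots 3 and −2.
Eigenvectors give P = [[−3, 10], [1, −3]] with P⁻¹ = [[3, 10], [1, 3]], and T = P·diag(3, −2)·P⁻¹.
Then T⁷ = P·diag(2187, −128)·P⁻¹ = [[−6561, −1280], [2187, 384]] · [[3, 10], [1, 3]] = [[−20963, −69450], [6945, 23022]].

[[−20963, −69450], [6945, 23022]]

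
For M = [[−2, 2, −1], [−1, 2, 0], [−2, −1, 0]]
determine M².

[[4, 1, 2], [0, 2, 1], [5, −6, 2]]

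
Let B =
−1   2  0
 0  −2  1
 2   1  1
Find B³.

[[3, 16, −4], [−4, −7, 4], [4, −4, 5]]

B² = [[1, −6, 2], [2, 5, −1], [0, 3, 2]]
B³ = [[3, 16, −4], [−4, −7, 4], [4, −4, 5]]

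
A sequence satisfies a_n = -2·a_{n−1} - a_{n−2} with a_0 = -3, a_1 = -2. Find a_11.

-52

With companion matrix T = [[-2, -1], [1, 0]], [a_n, a_{n−1}]ᵀ = T·[a_{n−1}, a_{n−2}]ᵀ, so [a_11, a_10]ᵀ = T¹⁰·[a_1, a_0]ᵀ.
T¹⁰ = [[11, 10], [-10, -9]], giving [a_11, a_10]ᵀ = [[-52], [47]].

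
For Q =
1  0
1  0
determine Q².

Q² = Q (a projection; rank 1, trace 1), so Q² = Q.

[[1, 0], [1, 0]]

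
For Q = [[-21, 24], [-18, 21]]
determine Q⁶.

tr Q = 0 and det Q = -9, so the characteristic polynomial is λ² − (0)λ + (-9) with roots 3 and -3.
Eigenvectors give P = [[1, 4], [1, 3]] with P⁻¹ = [[-3, 4], [1, -1]], and Q = P·diag(3, -3)·P⁻¹.
Then Q⁶ = P·diag(729, 729)·P⁻¹ = [[729, 2916], [729, 2187]] · [[-3, 4], [1, -1]] = [[729, 0], [0, 729]].

[[729, 0], [0, 729]]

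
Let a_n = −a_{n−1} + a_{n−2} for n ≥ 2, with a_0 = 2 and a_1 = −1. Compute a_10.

With companion matrix T = [[−1, 1], [1, 0]], [a_n, a_{n−1}]ᵀ = T·[a_{n−1}, a_{n−2}]ᵀ, so [a_10, a_9]ᵀ = T^9·[a_1, a_0]ᵀ.
T^9 = [[−55, 34], [34, −21]], giving [a_10, a_9]ᵀ = [[123], [−76]].

123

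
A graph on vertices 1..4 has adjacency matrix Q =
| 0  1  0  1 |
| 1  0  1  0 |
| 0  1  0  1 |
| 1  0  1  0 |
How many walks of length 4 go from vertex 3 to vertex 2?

The number of length-4 walks from vertex 3 to vertex 2 is entry (3,2) of Q^4, where Q is the adjacency matrix.
Q^2 = [[2, 0, 2, 0], [0, 2, 0, 2], [2, 0, 2, 0], [0, 2, 0, 2]]
Q^3 = [[0, 4, 0, 4], [4, 0, 4, 0], [0, 4, 0, 4], [4, 0, 4, 0]]
Q^4 = [[8, 0, 8, 0], [0, 8, 0, 8], [8, 0, 8, 0], [0, 8, 0, 8]]

0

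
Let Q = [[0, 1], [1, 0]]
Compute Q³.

[[0, 1], [1, 0]]

Q² = I (check: tr Q = 0 and det Q = −1), so Q³ = Q since 3 is odd.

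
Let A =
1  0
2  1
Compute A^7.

A = I + N where N = [[0, 0], [2, 0]] is strictly lower-triangular, so N^2 = 0.
(I + N)^7 = I + 7·N = [[1, 0], [14, 1]].

[[1, 0], [14, 1]]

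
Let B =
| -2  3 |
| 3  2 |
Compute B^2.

[[13, 0], [0, 13]]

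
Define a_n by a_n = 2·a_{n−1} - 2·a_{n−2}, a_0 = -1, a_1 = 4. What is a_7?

With companion matrix C = [[2, -2], [1, 0]], [a_n, a_{n−1}]ᵀ = C·[a_{n−1}, a_{n−2}]ᵀ, so [a_7, a_6]ᵀ = C^6·[a_1, a_0]ᵀ.
C^6 = [[-8, 16], [-8, 8]], giving [a_7, a_6]ᵀ = [[-48], [-40]].

-48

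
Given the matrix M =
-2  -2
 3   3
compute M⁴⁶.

[[-2, -2], [3, 3]]

M² = M (a projection; rank 1, trace 1), so M⁴⁶ = M.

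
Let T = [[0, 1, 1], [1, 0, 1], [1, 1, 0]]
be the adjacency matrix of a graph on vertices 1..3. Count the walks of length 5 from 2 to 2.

The number of length-5 walks from vertex 2 to vertex 2 is entry (2,2) of T^5, where T is the adjacency matrix.
T^2 = [[2, 1, 1], [1, 2, 1], [1, 1, 2]]
T^3 = [[2, 3, 3], [3, 2, 3], [3, 3, 2]]
T^4 = [[6, 5, 5], [5, 6, 5], [5, 5, 6]]
T^5 = [[10, 11, 11], [11, 10, 11], [11, 11, 10]]

10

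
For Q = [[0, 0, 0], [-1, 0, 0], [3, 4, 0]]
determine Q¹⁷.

[[0, 0, 0], [0, 0, 0], [0, 0, 0]]

Q is strictly triangular, hence nilpotent: Q³ = 0, so Q¹⁷ = 0.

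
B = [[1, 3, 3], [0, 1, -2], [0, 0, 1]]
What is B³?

B = I + N where N = [[0, 3, 3], [0, 0, -2], [0, 0, 0]] is strictly upper-triangular, so N³ = 0.
(I + N)³ = I + 3·N + 3·N² = [[1, 9, -9], [0, 1, -6], [0, 0, 1]].

[[1, 9, -9], [0, 1, -6], [0, 0, 1]]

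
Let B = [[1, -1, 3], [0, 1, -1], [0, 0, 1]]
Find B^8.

[[1, -8, 52], [0, 1, -8], [0, 0, 1]]

B = I + N where N = [[0, -1, 3], [0, 0, -1], [0, 0, 0]] is strictly upper-triangular, so N^3 = 0.
(I + N)^8 = I + 8·N + 28·N^2 = [[1, -8, 52], [0, 1, -8], [0, 0, 1]].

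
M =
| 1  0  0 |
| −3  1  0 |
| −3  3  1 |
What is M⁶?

M = I + N where N = [[0, 0, 0], [−3, 0, 0], [−3, 3, 0]] is strictly lower-triangular, so N³ = 0.
(I + N)⁶ = I + 6·N + 15·N² = [[1, 0, 0], [−18, 1, 0], [−153, 18, 1]].

[[1, 0, 0], [−18, 1, 0], [−153, 18, 1]]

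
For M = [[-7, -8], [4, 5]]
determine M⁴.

[[161, 160], [-80, -79]]

tr M = -2 and det M = -3, so the characteristic polynomial is λ² − (-2)λ + (-3) with roots 1 and -3.
Eigenvectors give P = [[1, 2], [-1, -1]] with P⁻¹ = [[-1, -2], [1, 1]], and M = P·diag(1, -3)·P⁻¹.
Then M⁴ = P·diag(1, 81)·P⁻¹ = [[1, 162], [-1, -81]] · [[-1, -2], [1, 1]] = [[161, 160], [-80, -79]].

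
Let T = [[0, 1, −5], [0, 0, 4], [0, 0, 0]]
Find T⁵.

T is strictly triangular, hence nilpotent: T³ = 0, so T⁵ = 0.

[[0, 0, 0], [0, 0, 0], [0, 0, 0]]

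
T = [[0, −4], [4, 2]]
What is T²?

[[−16, −8], [8, −12]]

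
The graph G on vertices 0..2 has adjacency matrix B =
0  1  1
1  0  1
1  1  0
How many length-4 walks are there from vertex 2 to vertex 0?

5

The number of length-4 walks from vertex 2 to vertex 0 is entry (2,0) of B⁴, where B is the adjacency matrix.
B² = [[2, 1, 1], [1, 2, 1], [1, 1, 2]]
B³ = [[2, 3, 3], [3, 2, 3], [3, 3, 2]]
B⁴ = [[6, 5, 5], [5, 6, 5], [5, 5, 6]]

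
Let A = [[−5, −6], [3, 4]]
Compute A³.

tr A = −1 and det A = −2, so the characteristic polynomial is λ² − (−1)λ + (−2) with roots 1 and −2.
Eigenvectors give P = [[−1, −2], [1, 1]] with P⁻¹ = [[1, 2], [−1, −1]], and A = P·diag(1, −2)·P⁻¹.
Then A³ = P·diag(1, −8)·P⁻¹ = [[−1, 16], [1, −8]] · [[1, 2], [−1, −1]] = [[−17, −18], [9, 10]].

[[−17, −18], [9, 10]]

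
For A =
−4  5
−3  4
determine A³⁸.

A² = I (check: tr A = 0 and det A = −1), so A³⁸ = I since 38 is even.

[[1, 0], [0, 1]]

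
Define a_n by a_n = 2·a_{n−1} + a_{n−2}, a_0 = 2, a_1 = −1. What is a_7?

−29

With companion matrix B = [[2, 1], [1, 0]], [a_n, a_{n−1}]ᵀ = B·[a_{n−1}, a_{n−2}]ᵀ, so [a_7, a_6]ᵀ = B⁶·[a_1, a_0]ᵀ.
B⁶ = [[169, 70], [70, 29]], giving [a_7, a_6]ᵀ = [[−29], [−12]].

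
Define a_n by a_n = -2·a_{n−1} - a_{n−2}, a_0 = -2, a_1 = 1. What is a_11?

-9

With companion matrix Q = [[-2, -1], [1, 0]], [a_n, a_{n−1}]ᵀ = Q·[a_{n−1}, a_{n−2}]ᵀ, so [a_11, a_10]ᵀ = Q^10·[a_1, a_0]ᵀ.
Q^10 = [[11, 10], [-10, -9]], giving [a_11, a_10]ᵀ = [[-9], [8]].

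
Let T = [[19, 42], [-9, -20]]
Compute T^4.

[[-89, -210], [45, 106]]

tr T = -1 and det T = -2, so the characteristic polynomial is λ² − (-1)λ + (-2) with roots -2 and 1.
Eigenvectors give P = [[-2, -7], [1, 3]] with P⁻¹ = [[3, 7], [-1, -2]], and T = P·diag(-2, 1)·P⁻¹.
Then T^4 = P·diag(16, 1)·P⁻¹ = [[-32, -7], [16, 3]] · [[3, 7], [-1, -2]] = [[-89, -210], [45, 106]].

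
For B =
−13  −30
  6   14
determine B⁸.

tr B = 1 and det B = −2, so the characteristic polynomial is λ² − (1)λ + (−2) with roots −1 and 2.
Eigenvectors give P = [[5, −2], [−2, 1]] with P⁻¹ = [[1, 2], [2, 5]], and B = P·diag(−1, 2)·P⁻¹.
Then B⁸ = P·diag(1, 256)·P⁻¹ = [[5, −512], [−2, 256]] · [[1, 2], [2, 5]] = [[−1019, −2550], [510, 1276]].

[[−1019, −2550], [510, 1276]]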